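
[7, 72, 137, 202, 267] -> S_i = 7 + 65*i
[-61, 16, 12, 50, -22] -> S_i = Random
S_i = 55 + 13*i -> [55, 68, 81, 94, 107]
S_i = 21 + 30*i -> [21, 51, 81, 111, 141]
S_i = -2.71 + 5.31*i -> [-2.71, 2.6, 7.91, 13.22, 18.53]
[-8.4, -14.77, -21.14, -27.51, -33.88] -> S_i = -8.40 + -6.37*i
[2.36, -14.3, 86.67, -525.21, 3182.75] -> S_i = 2.36*(-6.06)^i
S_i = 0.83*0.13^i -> [0.83, 0.11, 0.01, 0.0, 0.0]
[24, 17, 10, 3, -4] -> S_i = 24 + -7*i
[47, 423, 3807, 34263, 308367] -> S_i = 47*9^i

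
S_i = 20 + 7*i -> [20, 27, 34, 41, 48]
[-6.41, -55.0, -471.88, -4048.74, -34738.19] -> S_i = -6.41*8.58^i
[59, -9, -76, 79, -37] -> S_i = Random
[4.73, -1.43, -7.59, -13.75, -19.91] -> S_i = 4.73 + -6.16*i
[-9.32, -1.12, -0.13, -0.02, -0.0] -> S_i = -9.32*0.12^i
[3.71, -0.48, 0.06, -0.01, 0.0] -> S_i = 3.71*(-0.13)^i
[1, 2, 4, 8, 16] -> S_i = 1*2^i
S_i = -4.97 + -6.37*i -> [-4.97, -11.34, -17.71, -24.08, -30.45]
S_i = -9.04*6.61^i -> [-9.04, -59.75, -394.98, -2610.8, -17257.36]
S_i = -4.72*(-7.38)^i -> [-4.72, 34.83, -257.07, 1897.19, -14001.27]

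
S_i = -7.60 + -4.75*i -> [-7.6, -12.35, -17.1, -21.85, -26.6]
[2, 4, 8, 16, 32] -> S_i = 2*2^i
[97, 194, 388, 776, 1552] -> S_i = 97*2^i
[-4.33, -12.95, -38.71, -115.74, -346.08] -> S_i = -4.33*2.99^i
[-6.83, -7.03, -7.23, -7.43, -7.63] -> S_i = -6.83 + -0.20*i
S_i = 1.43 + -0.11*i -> [1.43, 1.32, 1.21, 1.1, 0.99]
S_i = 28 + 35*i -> [28, 63, 98, 133, 168]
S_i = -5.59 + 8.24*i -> [-5.59, 2.65, 10.89, 19.13, 27.37]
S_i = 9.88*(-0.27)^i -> [9.88, -2.67, 0.72, -0.19, 0.05]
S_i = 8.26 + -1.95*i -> [8.26, 6.31, 4.36, 2.41, 0.46]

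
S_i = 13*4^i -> [13, 52, 208, 832, 3328]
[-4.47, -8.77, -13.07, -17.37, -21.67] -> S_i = -4.47 + -4.30*i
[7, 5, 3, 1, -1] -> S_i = 7 + -2*i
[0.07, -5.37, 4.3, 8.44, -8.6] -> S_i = Random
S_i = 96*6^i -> [96, 576, 3456, 20736, 124416]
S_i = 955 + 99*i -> [955, 1054, 1153, 1252, 1351]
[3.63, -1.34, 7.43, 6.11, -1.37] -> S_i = Random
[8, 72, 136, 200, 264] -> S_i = 8 + 64*i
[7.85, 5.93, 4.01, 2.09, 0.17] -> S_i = 7.85 + -1.92*i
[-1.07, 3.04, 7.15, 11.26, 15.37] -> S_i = -1.07 + 4.11*i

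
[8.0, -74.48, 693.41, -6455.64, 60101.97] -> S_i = 8.00*(-9.31)^i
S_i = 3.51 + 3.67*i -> [3.51, 7.18, 10.85, 14.52, 18.19]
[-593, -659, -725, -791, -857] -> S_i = -593 + -66*i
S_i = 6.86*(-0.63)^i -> [6.86, -4.32, 2.72, -1.72, 1.08]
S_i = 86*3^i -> [86, 258, 774, 2322, 6966]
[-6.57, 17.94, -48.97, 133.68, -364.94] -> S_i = -6.57*(-2.73)^i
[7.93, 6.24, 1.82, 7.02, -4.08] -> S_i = Random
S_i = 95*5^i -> [95, 475, 2375, 11875, 59375]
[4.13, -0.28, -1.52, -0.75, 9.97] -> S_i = Random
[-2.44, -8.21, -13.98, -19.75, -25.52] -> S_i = -2.44 + -5.77*i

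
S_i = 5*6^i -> [5, 30, 180, 1080, 6480]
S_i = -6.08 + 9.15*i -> [-6.08, 3.07, 12.22, 21.37, 30.52]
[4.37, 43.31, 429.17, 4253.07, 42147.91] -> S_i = 4.37*9.91^i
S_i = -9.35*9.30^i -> [-9.35, -86.96, -808.68, -7520.74, -69942.86]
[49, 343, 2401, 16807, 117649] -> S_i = 49*7^i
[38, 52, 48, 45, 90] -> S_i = Random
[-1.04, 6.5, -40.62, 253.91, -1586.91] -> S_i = -1.04*(-6.25)^i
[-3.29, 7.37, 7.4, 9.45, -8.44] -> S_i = Random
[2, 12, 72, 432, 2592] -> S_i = 2*6^i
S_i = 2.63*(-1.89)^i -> [2.63, -4.97, 9.39, -17.76, 33.56]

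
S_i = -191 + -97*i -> [-191, -288, -385, -482, -579]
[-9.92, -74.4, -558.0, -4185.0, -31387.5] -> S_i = -9.92*7.50^i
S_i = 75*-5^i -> [75, -375, 1875, -9375, 46875]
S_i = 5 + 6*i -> [5, 11, 17, 23, 29]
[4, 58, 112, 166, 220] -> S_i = 4 + 54*i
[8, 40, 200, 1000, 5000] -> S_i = 8*5^i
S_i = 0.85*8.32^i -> [0.85, 7.07, 58.84, 489.54, 4072.98]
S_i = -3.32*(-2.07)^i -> [-3.32, 6.87, -14.23, 29.45, -60.96]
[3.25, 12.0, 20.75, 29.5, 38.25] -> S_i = 3.25 + 8.75*i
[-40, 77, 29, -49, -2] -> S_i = Random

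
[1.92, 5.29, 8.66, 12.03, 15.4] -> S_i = 1.92 + 3.37*i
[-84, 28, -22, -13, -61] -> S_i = Random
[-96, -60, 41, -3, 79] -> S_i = Random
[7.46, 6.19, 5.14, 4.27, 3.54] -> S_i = 7.46*0.83^i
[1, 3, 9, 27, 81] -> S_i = 1*3^i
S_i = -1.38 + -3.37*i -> [-1.38, -4.75, -8.12, -11.49, -14.86]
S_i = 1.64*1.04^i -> [1.64, 1.71, 1.77, 1.84, 1.92]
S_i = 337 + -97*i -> [337, 240, 143, 46, -51]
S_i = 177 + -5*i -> [177, 172, 167, 162, 157]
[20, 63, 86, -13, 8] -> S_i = Random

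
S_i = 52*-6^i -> [52, -312, 1872, -11232, 67392]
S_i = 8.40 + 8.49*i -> [8.4, 16.89, 25.38, 33.87, 42.36]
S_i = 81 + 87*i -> [81, 168, 255, 342, 429]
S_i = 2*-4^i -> [2, -8, 32, -128, 512]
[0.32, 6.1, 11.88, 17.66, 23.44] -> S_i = 0.32 + 5.78*i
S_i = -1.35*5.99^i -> [-1.35, -8.09, -48.44, -290.14, -1737.97]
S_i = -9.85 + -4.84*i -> [-9.85, -14.69, -19.53, -24.37, -29.21]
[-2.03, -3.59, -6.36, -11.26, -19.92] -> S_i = -2.03*1.77^i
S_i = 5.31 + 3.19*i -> [5.31, 8.5, 11.69, 14.88, 18.07]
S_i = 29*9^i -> [29, 261, 2349, 21141, 190269]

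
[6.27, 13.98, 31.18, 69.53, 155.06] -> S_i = 6.27*2.23^i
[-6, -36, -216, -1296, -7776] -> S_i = -6*6^i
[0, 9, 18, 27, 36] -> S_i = 0 + 9*i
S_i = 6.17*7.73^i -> [6.17, 47.69, 368.68, 2849.86, 22029.42]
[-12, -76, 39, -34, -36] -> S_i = Random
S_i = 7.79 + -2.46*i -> [7.79, 5.33, 2.87, 0.41, -2.05]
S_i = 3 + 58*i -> [3, 61, 119, 177, 235]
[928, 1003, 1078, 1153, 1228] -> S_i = 928 + 75*i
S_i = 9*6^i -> [9, 54, 324, 1944, 11664]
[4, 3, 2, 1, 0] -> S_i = 4 + -1*i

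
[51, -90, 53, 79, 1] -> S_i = Random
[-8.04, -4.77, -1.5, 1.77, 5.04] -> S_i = -8.04 + 3.27*i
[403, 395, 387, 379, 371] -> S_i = 403 + -8*i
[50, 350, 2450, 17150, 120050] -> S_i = 50*7^i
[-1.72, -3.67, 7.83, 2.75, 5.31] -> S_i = Random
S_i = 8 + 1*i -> [8, 9, 10, 11, 12]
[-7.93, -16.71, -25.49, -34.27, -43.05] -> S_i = -7.93 + -8.78*i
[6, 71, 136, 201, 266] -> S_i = 6 + 65*i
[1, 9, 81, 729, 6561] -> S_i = 1*9^i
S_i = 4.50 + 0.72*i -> [4.5, 5.22, 5.94, 6.66, 7.38]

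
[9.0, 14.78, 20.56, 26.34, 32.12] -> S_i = 9.00 + 5.78*i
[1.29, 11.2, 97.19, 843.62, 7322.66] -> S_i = 1.29*8.68^i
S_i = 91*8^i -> [91, 728, 5824, 46592, 372736]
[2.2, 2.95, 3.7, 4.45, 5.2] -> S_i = 2.20 + 0.75*i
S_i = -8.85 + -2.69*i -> [-8.85, -11.54, -14.23, -16.92, -19.61]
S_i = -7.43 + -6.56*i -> [-7.43, -13.99, -20.55, -27.11, -33.67]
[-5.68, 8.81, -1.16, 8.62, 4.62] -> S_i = Random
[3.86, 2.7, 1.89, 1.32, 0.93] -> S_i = 3.86*0.70^i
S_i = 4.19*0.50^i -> [4.19, 2.1, 1.05, 0.52, 0.26]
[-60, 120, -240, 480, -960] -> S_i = -60*-2^i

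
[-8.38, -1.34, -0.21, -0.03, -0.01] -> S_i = -8.38*0.16^i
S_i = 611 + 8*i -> [611, 619, 627, 635, 643]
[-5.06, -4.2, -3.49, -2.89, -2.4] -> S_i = -5.06*0.83^i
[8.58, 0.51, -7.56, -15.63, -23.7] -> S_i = 8.58 + -8.07*i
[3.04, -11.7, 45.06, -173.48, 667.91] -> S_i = 3.04*(-3.85)^i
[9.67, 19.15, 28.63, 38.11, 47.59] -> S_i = 9.67 + 9.48*i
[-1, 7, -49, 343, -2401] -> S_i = -1*-7^i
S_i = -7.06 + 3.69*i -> [-7.06, -3.37, 0.32, 4.01, 7.7]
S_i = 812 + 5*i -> [812, 817, 822, 827, 832]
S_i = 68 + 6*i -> [68, 74, 80, 86, 92]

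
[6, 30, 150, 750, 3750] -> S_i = 6*5^i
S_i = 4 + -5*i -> [4, -1, -6, -11, -16]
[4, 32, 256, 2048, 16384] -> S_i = 4*8^i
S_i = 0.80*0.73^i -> [0.8, 0.58, 0.43, 0.31, 0.23]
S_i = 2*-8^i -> [2, -16, 128, -1024, 8192]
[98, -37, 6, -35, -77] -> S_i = Random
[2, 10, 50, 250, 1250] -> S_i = 2*5^i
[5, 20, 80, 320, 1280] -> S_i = 5*4^i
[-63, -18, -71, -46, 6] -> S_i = Random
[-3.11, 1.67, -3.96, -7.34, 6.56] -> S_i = Random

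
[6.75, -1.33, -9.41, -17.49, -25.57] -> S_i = 6.75 + -8.08*i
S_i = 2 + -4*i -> [2, -2, -6, -10, -14]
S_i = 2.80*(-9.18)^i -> [2.8, -25.7, 235.96, -2166.14, 19885.14]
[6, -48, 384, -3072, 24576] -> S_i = 6*-8^i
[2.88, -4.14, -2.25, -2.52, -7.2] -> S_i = Random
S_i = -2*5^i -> [-2, -10, -50, -250, -1250]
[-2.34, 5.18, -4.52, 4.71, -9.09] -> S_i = Random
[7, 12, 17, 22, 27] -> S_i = 7 + 5*i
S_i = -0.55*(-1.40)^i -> [-0.55, 0.77, -1.08, 1.51, -2.11]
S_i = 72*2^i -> [72, 144, 288, 576, 1152]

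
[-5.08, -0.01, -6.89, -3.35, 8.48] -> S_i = Random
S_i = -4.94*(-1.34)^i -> [-4.94, 6.62, -8.87, 11.89, -15.93]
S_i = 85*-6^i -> [85, -510, 3060, -18360, 110160]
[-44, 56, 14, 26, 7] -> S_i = Random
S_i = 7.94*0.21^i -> [7.94, 1.67, 0.35, 0.07, 0.02]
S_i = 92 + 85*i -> [92, 177, 262, 347, 432]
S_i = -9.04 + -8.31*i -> [-9.04, -17.35, -25.66, -33.97, -42.28]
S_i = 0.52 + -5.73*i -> [0.52, -5.21, -10.94, -16.67, -22.4]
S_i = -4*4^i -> [-4, -16, -64, -256, -1024]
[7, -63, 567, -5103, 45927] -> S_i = 7*-9^i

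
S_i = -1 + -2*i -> [-1, -3, -5, -7, -9]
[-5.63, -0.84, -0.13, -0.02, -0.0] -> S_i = -5.63*0.15^i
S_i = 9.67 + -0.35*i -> [9.67, 9.32, 8.97, 8.62, 8.27]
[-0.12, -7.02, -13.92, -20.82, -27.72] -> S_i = -0.12 + -6.90*i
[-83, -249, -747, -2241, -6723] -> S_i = -83*3^i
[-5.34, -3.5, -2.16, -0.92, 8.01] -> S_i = Random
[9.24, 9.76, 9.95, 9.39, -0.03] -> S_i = Random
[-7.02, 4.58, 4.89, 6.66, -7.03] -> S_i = Random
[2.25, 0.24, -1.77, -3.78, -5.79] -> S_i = 2.25 + -2.01*i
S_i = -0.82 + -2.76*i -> [-0.82, -3.58, -6.34, -9.1, -11.86]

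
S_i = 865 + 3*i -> [865, 868, 871, 874, 877]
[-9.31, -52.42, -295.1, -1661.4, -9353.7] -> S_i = -9.31*5.63^i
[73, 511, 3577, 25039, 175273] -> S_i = 73*7^i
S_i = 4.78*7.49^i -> [4.78, 35.8, 268.16, 2008.51, 15043.72]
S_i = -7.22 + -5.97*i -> [-7.22, -13.19, -19.16, -25.13, -31.1]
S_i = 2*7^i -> [2, 14, 98, 686, 4802]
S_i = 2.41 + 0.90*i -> [2.41, 3.31, 4.21, 5.11, 6.01]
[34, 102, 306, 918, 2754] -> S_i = 34*3^i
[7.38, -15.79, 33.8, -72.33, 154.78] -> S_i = 7.38*(-2.14)^i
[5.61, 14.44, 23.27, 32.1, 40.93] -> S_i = 5.61 + 8.83*i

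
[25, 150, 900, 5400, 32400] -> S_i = 25*6^i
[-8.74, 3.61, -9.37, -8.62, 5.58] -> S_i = Random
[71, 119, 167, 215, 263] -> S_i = 71 + 48*i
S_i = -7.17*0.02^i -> [-7.17, -0.14, -0.0, -0.0, -0.0]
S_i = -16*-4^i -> [-16, 64, -256, 1024, -4096]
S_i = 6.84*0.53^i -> [6.84, 3.63, 1.92, 1.02, 0.54]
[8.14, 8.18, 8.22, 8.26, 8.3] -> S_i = 8.14 + 0.04*i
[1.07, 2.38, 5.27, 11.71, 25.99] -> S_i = 1.07*2.22^i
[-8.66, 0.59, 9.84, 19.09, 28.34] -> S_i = -8.66 + 9.25*i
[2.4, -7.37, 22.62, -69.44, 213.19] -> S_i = 2.40*(-3.07)^i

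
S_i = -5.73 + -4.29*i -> [-5.73, -10.02, -14.31, -18.6, -22.89]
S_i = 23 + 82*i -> [23, 105, 187, 269, 351]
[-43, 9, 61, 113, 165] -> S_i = -43 + 52*i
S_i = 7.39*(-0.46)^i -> [7.39, -3.4, 1.56, -0.72, 0.33]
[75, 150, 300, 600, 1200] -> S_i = 75*2^i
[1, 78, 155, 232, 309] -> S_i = 1 + 77*i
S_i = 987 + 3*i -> [987, 990, 993, 996, 999]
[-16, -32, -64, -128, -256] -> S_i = -16*2^i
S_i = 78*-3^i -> [78, -234, 702, -2106, 6318]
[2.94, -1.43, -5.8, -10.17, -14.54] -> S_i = 2.94 + -4.37*i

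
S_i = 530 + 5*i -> [530, 535, 540, 545, 550]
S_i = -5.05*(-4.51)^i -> [-5.05, 22.78, -102.72, 463.26, -2089.28]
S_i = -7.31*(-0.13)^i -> [-7.31, 0.95, -0.12, 0.02, -0.0]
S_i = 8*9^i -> [8, 72, 648, 5832, 52488]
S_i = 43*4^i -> [43, 172, 688, 2752, 11008]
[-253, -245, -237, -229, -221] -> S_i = -253 + 8*i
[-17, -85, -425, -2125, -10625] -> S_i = -17*5^i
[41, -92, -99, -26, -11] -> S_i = Random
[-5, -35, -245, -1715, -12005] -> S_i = -5*7^i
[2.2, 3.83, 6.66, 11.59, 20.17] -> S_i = 2.20*1.74^i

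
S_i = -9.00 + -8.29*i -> [-9.0, -17.29, -25.58, -33.87, -42.16]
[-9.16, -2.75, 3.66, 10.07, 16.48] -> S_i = -9.16 + 6.41*i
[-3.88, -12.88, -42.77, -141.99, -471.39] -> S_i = -3.88*3.32^i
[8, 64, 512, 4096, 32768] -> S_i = 8*8^i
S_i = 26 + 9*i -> [26, 35, 44, 53, 62]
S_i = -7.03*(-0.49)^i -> [-7.03, 3.44, -1.69, 0.83, -0.41]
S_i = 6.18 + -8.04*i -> [6.18, -1.86, -9.9, -17.94, -25.98]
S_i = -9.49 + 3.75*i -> [-9.49, -5.74, -1.99, 1.76, 5.51]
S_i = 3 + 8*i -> [3, 11, 19, 27, 35]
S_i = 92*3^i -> [92, 276, 828, 2484, 7452]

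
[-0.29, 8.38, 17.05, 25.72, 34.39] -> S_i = -0.29 + 8.67*i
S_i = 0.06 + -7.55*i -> [0.06, -7.49, -15.04, -22.59, -30.14]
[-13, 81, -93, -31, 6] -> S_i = Random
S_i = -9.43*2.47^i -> [-9.43, -23.29, -57.53, -142.1, -350.99]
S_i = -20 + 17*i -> [-20, -3, 14, 31, 48]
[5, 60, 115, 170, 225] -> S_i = 5 + 55*i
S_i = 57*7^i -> [57, 399, 2793, 19551, 136857]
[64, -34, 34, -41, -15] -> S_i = Random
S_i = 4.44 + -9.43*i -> [4.44, -4.99, -14.42, -23.85, -33.28]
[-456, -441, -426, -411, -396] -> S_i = -456 + 15*i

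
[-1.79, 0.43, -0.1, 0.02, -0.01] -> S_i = -1.79*(-0.24)^i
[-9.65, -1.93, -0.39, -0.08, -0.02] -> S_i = -9.65*0.20^i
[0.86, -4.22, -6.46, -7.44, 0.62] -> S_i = Random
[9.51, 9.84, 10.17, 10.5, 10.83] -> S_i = 9.51 + 0.33*i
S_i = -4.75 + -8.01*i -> [-4.75, -12.76, -20.77, -28.78, -36.79]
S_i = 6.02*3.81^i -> [6.02, 22.94, 87.39, 332.94, 1268.52]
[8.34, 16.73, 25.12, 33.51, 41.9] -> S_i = 8.34 + 8.39*i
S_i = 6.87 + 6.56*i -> [6.87, 13.43, 19.99, 26.55, 33.11]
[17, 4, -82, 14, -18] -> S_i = Random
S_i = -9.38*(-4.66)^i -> [-9.38, 43.71, -203.69, 949.21, -4423.3]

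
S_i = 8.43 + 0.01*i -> [8.43, 8.44, 8.45, 8.46, 8.47]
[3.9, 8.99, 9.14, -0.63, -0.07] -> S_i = Random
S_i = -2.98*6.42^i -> [-2.98, -19.13, -122.82, -788.54, -5062.4]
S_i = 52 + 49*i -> [52, 101, 150, 199, 248]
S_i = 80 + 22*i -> [80, 102, 124, 146, 168]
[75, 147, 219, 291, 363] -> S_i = 75 + 72*i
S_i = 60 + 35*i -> [60, 95, 130, 165, 200]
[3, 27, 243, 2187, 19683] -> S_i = 3*9^i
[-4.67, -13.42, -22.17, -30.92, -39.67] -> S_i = -4.67 + -8.75*i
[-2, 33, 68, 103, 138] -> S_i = -2 + 35*i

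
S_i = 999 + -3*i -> [999, 996, 993, 990, 987]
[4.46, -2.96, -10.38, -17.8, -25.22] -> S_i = 4.46 + -7.42*i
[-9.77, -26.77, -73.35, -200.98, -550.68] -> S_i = -9.77*2.74^i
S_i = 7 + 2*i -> [7, 9, 11, 13, 15]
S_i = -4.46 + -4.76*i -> [-4.46, -9.22, -13.98, -18.74, -23.5]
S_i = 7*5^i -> [7, 35, 175, 875, 4375]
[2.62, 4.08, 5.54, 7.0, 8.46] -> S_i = 2.62 + 1.46*i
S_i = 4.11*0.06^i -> [4.11, 0.25, 0.01, 0.0, 0.0]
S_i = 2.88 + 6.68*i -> [2.88, 9.56, 16.24, 22.92, 29.6]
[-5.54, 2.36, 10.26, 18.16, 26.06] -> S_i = -5.54 + 7.90*i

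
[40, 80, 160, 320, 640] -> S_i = 40*2^i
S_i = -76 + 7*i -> [-76, -69, -62, -55, -48]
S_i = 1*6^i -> [1, 6, 36, 216, 1296]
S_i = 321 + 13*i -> [321, 334, 347, 360, 373]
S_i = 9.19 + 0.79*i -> [9.19, 9.98, 10.77, 11.56, 12.35]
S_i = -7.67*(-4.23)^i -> [-7.67, 32.44, -137.24, 580.52, -2455.6]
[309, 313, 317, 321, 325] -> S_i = 309 + 4*i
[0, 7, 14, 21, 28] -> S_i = 0 + 7*i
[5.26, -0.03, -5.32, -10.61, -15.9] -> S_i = 5.26 + -5.29*i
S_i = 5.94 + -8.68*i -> [5.94, -2.74, -11.42, -20.1, -28.78]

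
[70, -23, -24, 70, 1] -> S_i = Random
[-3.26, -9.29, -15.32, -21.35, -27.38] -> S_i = -3.26 + -6.03*i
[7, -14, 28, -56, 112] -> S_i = 7*-2^i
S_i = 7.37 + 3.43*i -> [7.37, 10.8, 14.23, 17.66, 21.09]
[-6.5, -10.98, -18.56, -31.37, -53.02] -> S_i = -6.50*1.69^i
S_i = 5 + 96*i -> [5, 101, 197, 293, 389]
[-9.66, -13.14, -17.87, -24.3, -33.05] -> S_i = -9.66*1.36^i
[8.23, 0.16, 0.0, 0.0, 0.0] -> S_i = 8.23*0.02^i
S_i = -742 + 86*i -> [-742, -656, -570, -484, -398]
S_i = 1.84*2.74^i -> [1.84, 5.04, 13.81, 37.85, 103.71]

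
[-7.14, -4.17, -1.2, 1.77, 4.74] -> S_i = -7.14 + 2.97*i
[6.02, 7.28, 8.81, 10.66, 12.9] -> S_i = 6.02*1.21^i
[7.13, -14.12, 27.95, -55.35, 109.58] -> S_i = 7.13*(-1.98)^i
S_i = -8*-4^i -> [-8, 32, -128, 512, -2048]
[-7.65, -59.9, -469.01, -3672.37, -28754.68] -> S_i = -7.65*7.83^i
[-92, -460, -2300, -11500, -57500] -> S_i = -92*5^i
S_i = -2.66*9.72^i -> [-2.66, -25.86, -251.31, -2442.76, -23743.61]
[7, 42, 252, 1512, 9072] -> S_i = 7*6^i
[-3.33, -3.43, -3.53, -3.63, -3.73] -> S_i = -3.33 + -0.10*i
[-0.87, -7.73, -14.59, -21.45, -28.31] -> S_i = -0.87 + -6.86*i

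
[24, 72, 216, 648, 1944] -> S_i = 24*3^i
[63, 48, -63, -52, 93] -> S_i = Random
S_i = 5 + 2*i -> [5, 7, 9, 11, 13]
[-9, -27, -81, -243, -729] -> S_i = -9*3^i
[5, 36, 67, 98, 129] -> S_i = 5 + 31*i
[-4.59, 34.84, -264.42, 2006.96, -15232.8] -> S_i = -4.59*(-7.59)^i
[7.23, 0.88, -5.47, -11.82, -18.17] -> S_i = 7.23 + -6.35*i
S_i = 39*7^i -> [39, 273, 1911, 13377, 93639]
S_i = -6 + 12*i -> [-6, 6, 18, 30, 42]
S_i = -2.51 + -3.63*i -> [-2.51, -6.14, -9.77, -13.4, -17.03]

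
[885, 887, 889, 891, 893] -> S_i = 885 + 2*i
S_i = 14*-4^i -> [14, -56, 224, -896, 3584]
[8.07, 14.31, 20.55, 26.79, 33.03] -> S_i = 8.07 + 6.24*i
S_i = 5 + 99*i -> [5, 104, 203, 302, 401]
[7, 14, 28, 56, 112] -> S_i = 7*2^i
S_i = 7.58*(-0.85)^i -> [7.58, -6.44, 5.48, -4.66, 3.96]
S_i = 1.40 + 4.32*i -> [1.4, 5.72, 10.04, 14.36, 18.68]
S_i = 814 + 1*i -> [814, 815, 816, 817, 818]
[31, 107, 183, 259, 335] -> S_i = 31 + 76*i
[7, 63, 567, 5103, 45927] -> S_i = 7*9^i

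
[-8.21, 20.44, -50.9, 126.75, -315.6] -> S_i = -8.21*(-2.49)^i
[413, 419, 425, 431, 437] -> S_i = 413 + 6*i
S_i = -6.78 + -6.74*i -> [-6.78, -13.52, -20.26, -27.0, -33.74]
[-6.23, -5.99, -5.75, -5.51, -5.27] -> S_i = -6.23 + 0.24*i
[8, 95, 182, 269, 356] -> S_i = 8 + 87*i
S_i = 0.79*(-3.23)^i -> [0.79, -2.55, 8.24, -26.62, 85.99]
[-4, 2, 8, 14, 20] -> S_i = -4 + 6*i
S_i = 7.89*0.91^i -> [7.89, 7.18, 6.53, 5.95, 5.41]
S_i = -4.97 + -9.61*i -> [-4.97, -14.58, -24.19, -33.8, -43.41]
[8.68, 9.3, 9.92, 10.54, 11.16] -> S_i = 8.68 + 0.62*i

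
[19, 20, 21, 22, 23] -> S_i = 19 + 1*i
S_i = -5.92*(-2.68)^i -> [-5.92, 15.87, -42.52, 113.95, -305.39]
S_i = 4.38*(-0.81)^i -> [4.38, -3.55, 2.87, -2.33, 1.89]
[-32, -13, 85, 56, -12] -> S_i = Random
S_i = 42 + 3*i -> [42, 45, 48, 51, 54]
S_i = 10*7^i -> [10, 70, 490, 3430, 24010]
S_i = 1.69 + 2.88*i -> [1.69, 4.57, 7.45, 10.33, 13.21]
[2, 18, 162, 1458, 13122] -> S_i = 2*9^i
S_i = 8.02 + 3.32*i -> [8.02, 11.34, 14.66, 17.98, 21.3]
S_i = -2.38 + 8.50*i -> [-2.38, 6.12, 14.62, 23.12, 31.62]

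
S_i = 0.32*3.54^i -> [0.32, 1.13, 4.01, 14.2, 50.25]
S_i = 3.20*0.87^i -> [3.2, 2.78, 2.42, 2.11, 1.83]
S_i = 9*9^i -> [9, 81, 729, 6561, 59049]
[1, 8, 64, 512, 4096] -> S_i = 1*8^i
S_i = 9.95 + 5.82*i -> [9.95, 15.77, 21.59, 27.41, 33.23]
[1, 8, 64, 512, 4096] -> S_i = 1*8^i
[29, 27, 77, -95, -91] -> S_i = Random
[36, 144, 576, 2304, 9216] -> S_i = 36*4^i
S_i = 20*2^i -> [20, 40, 80, 160, 320]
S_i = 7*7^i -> [7, 49, 343, 2401, 16807]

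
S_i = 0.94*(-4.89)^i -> [0.94, -4.6, 22.48, -109.91, 537.48]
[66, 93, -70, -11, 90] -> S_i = Random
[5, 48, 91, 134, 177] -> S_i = 5 + 43*i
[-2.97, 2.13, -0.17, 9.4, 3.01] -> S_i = Random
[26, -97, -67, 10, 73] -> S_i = Random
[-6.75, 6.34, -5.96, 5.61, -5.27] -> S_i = -6.75*(-0.94)^i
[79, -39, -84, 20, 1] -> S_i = Random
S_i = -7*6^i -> [-7, -42, -252, -1512, -9072]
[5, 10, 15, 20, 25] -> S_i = 5 + 5*i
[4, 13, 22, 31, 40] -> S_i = 4 + 9*i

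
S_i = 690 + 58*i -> [690, 748, 806, 864, 922]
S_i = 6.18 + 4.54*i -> [6.18, 10.72, 15.26, 19.8, 24.34]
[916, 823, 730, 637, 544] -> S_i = 916 + -93*i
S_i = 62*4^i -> [62, 248, 992, 3968, 15872]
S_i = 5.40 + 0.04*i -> [5.4, 5.44, 5.48, 5.52, 5.56]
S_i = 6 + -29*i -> [6, -23, -52, -81, -110]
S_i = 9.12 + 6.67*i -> [9.12, 15.79, 22.46, 29.13, 35.8]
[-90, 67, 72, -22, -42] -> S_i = Random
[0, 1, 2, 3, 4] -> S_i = 0 + 1*i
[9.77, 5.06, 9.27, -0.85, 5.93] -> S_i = Random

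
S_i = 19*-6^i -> [19, -114, 684, -4104, 24624]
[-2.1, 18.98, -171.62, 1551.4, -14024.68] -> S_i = -2.10*(-9.04)^i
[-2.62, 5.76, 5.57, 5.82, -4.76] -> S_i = Random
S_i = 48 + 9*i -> [48, 57, 66, 75, 84]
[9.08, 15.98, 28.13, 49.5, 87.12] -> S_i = 9.08*1.76^i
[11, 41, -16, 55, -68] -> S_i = Random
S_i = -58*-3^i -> [-58, 174, -522, 1566, -4698]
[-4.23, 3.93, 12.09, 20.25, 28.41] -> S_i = -4.23 + 8.16*i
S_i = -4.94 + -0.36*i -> [-4.94, -5.3, -5.66, -6.02, -6.38]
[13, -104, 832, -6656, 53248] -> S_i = 13*-8^i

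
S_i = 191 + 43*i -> [191, 234, 277, 320, 363]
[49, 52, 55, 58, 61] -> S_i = 49 + 3*i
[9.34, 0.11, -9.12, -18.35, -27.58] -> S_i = 9.34 + -9.23*i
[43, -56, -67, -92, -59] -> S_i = Random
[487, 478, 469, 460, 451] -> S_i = 487 + -9*i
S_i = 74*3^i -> [74, 222, 666, 1998, 5994]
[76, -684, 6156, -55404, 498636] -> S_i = 76*-9^i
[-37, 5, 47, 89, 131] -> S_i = -37 + 42*i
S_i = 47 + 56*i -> [47, 103, 159, 215, 271]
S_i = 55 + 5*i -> [55, 60, 65, 70, 75]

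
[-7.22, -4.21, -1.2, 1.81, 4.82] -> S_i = -7.22 + 3.01*i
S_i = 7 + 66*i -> [7, 73, 139, 205, 271]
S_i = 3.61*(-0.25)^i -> [3.61, -0.9, 0.23, -0.06, 0.01]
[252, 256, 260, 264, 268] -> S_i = 252 + 4*i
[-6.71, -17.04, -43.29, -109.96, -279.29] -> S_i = -6.71*2.54^i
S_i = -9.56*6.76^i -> [-9.56, -64.63, -436.87, -2953.23, -19963.87]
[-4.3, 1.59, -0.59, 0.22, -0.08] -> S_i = -4.30*(-0.37)^i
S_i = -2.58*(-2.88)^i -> [-2.58, 7.43, -21.4, 61.63, -177.5]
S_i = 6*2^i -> [6, 12, 24, 48, 96]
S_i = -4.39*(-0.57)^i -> [-4.39, 2.5, -1.43, 0.81, -0.46]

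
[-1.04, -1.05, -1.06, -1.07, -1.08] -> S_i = -1.04*1.01^i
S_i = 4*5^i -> [4, 20, 100, 500, 2500]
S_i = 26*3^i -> [26, 78, 234, 702, 2106]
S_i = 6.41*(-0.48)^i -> [6.41, -3.08, 1.48, -0.71, 0.34]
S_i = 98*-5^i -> [98, -490, 2450, -12250, 61250]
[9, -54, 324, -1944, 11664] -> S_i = 9*-6^i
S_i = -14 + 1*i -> [-14, -13, -12, -11, -10]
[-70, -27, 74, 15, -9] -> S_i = Random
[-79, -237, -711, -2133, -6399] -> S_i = -79*3^i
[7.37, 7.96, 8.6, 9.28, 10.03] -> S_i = 7.37*1.08^i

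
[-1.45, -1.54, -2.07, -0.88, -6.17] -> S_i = Random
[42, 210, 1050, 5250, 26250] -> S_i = 42*5^i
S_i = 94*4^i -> [94, 376, 1504, 6016, 24064]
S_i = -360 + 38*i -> [-360, -322, -284, -246, -208]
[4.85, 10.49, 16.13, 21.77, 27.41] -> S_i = 4.85 + 5.64*i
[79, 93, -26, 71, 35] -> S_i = Random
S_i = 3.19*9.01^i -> [3.19, 28.74, 258.96, 2333.27, 21022.77]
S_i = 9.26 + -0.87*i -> [9.26, 8.39, 7.52, 6.65, 5.78]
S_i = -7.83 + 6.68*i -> [-7.83, -1.15, 5.53, 12.21, 18.89]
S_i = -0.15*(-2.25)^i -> [-0.15, 0.34, -0.76, 1.71, -3.84]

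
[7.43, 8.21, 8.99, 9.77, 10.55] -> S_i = 7.43 + 0.78*i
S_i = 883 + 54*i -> [883, 937, 991, 1045, 1099]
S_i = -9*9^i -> [-9, -81, -729, -6561, -59049]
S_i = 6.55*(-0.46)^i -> [6.55, -3.01, 1.39, -0.64, 0.29]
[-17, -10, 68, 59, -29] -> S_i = Random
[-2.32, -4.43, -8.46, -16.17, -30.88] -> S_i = -2.32*1.91^i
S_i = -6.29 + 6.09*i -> [-6.29, -0.2, 5.89, 11.98, 18.07]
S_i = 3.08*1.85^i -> [3.08, 5.7, 10.54, 19.5, 36.08]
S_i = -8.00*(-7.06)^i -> [-8.0, 56.48, -398.75, 2815.17, -19875.08]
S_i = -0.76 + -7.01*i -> [-0.76, -7.77, -14.78, -21.79, -28.8]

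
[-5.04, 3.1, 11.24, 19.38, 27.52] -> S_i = -5.04 + 8.14*i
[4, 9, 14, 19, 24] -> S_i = 4 + 5*i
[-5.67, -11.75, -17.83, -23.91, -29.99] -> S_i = -5.67 + -6.08*i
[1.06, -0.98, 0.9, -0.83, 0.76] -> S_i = 1.06*(-0.92)^i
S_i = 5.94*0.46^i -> [5.94, 2.73, 1.26, 0.58, 0.27]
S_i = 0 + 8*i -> [0, 8, 16, 24, 32]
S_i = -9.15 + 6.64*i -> [-9.15, -2.51, 4.13, 10.77, 17.41]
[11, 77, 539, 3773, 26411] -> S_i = 11*7^i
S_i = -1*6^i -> [-1, -6, -36, -216, -1296]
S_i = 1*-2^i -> [1, -2, 4, -8, 16]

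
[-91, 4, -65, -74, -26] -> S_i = Random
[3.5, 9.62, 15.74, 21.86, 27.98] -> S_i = 3.50 + 6.12*i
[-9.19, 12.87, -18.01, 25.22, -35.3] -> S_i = -9.19*(-1.40)^i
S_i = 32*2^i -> [32, 64, 128, 256, 512]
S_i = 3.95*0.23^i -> [3.95, 0.91, 0.21, 0.05, 0.01]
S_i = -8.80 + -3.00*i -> [-8.8, -11.8, -14.8, -17.8, -20.8]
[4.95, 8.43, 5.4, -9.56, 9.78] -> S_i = Random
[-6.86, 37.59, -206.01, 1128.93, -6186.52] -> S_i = -6.86*(-5.48)^i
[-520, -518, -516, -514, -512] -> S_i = -520 + 2*i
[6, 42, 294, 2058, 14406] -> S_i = 6*7^i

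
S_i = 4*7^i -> [4, 28, 196, 1372, 9604]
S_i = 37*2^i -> [37, 74, 148, 296, 592]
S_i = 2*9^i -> [2, 18, 162, 1458, 13122]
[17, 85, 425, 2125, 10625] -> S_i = 17*5^i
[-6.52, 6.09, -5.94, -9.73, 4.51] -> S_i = Random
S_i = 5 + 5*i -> [5, 10, 15, 20, 25]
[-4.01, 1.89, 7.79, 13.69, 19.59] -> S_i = -4.01 + 5.90*i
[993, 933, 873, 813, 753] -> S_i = 993 + -60*i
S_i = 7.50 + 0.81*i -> [7.5, 8.31, 9.12, 9.93, 10.74]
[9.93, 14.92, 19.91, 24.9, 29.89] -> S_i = 9.93 + 4.99*i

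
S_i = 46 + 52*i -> [46, 98, 150, 202, 254]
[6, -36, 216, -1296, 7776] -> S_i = 6*-6^i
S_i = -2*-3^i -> [-2, 6, -18, 54, -162]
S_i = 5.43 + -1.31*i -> [5.43, 4.12, 2.81, 1.5, 0.19]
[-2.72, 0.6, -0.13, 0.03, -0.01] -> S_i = -2.72*(-0.22)^i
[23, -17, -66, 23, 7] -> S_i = Random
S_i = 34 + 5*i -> [34, 39, 44, 49, 54]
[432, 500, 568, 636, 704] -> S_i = 432 + 68*i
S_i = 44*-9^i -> [44, -396, 3564, -32076, 288684]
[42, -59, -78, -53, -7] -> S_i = Random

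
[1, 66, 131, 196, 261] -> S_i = 1 + 65*i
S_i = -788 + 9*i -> [-788, -779, -770, -761, -752]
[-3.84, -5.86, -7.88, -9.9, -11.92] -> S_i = -3.84 + -2.02*i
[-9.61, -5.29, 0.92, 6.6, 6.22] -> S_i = Random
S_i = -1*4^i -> [-1, -4, -16, -64, -256]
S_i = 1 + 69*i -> [1, 70, 139, 208, 277]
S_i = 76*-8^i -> [76, -608, 4864, -38912, 311296]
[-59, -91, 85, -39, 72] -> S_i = Random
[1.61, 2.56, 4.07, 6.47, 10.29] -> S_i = 1.61*1.59^i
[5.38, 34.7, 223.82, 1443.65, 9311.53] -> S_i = 5.38*6.45^i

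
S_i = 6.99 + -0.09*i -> [6.99, 6.9, 6.81, 6.72, 6.63]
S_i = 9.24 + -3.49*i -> [9.24, 5.75, 2.26, -1.23, -4.72]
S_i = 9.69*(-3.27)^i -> [9.69, -31.69, 103.61, -338.82, 1107.94]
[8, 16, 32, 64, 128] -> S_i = 8*2^i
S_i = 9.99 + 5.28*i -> [9.99, 15.27, 20.55, 25.83, 31.11]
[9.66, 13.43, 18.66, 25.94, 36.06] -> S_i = 9.66*1.39^i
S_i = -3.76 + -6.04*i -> [-3.76, -9.8, -15.84, -21.88, -27.92]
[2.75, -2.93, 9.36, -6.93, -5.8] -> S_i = Random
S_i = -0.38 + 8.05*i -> [-0.38, 7.67, 15.72, 23.77, 31.82]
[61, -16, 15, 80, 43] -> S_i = Random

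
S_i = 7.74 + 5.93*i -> [7.74, 13.67, 19.6, 25.53, 31.46]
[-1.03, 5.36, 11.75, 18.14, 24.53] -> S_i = -1.03 + 6.39*i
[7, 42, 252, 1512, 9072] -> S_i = 7*6^i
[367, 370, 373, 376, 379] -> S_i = 367 + 3*i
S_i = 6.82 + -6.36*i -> [6.82, 0.46, -5.9, -12.26, -18.62]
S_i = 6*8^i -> [6, 48, 384, 3072, 24576]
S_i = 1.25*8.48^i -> [1.25, 10.6, 89.89, 762.25, 6463.88]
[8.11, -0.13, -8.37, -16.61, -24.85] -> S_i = 8.11 + -8.24*i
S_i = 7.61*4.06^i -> [7.61, 30.9, 125.44, 509.29, 2067.71]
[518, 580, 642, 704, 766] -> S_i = 518 + 62*i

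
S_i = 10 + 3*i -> [10, 13, 16, 19, 22]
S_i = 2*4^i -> [2, 8, 32, 128, 512]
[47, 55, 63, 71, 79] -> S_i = 47 + 8*i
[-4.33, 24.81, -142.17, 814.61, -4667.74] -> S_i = -4.33*(-5.73)^i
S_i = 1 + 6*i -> [1, 7, 13, 19, 25]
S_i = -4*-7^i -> [-4, 28, -196, 1372, -9604]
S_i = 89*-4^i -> [89, -356, 1424, -5696, 22784]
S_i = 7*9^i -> [7, 63, 567, 5103, 45927]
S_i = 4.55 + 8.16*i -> [4.55, 12.71, 20.87, 29.03, 37.19]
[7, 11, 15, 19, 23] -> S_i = 7 + 4*i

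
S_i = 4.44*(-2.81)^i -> [4.44, -12.48, 35.06, -98.51, 276.83]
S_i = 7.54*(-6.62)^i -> [7.54, -49.91, 330.44, -2187.49, 14481.16]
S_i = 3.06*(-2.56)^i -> [3.06, -7.83, 20.05, -51.34, 131.43]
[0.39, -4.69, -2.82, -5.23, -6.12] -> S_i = Random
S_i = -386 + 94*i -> [-386, -292, -198, -104, -10]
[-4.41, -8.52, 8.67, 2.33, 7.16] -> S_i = Random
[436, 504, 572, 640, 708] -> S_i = 436 + 68*i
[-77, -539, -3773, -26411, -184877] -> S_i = -77*7^i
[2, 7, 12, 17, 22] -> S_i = 2 + 5*i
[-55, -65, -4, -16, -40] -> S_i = Random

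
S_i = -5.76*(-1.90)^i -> [-5.76, 10.94, -20.79, 39.51, -75.06]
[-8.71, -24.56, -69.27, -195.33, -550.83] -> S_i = -8.71*2.82^i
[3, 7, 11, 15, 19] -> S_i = 3 + 4*i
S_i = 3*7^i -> [3, 21, 147, 1029, 7203]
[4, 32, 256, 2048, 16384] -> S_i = 4*8^i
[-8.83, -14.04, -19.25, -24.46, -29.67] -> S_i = -8.83 + -5.21*i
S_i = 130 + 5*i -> [130, 135, 140, 145, 150]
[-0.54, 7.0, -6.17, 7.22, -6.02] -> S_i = Random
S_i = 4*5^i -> [4, 20, 100, 500, 2500]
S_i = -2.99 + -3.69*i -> [-2.99, -6.68, -10.37, -14.06, -17.75]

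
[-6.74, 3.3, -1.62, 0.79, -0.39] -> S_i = -6.74*(-0.49)^i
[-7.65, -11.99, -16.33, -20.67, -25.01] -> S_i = -7.65 + -4.34*i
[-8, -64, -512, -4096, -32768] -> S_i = -8*8^i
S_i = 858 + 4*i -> [858, 862, 866, 870, 874]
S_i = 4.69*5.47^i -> [4.69, 25.65, 140.33, 767.6, 4198.77]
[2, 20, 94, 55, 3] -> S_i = Random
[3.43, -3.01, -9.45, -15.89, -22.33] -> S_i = 3.43 + -6.44*i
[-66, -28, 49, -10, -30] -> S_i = Random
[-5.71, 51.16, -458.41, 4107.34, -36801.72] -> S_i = -5.71*(-8.96)^i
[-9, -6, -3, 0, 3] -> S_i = -9 + 3*i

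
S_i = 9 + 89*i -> [9, 98, 187, 276, 365]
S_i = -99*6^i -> [-99, -594, -3564, -21384, -128304]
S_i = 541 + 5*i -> [541, 546, 551, 556, 561]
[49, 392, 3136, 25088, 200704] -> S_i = 49*8^i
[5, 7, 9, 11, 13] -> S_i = 5 + 2*i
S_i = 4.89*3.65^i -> [4.89, 17.85, 65.15, 237.79, 867.92]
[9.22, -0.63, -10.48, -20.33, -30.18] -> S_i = 9.22 + -9.85*i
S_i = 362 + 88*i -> [362, 450, 538, 626, 714]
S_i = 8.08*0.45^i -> [8.08, 3.64, 1.64, 0.74, 0.33]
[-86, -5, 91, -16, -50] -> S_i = Random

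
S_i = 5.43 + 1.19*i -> [5.43, 6.62, 7.81, 9.0, 10.19]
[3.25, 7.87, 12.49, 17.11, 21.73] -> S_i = 3.25 + 4.62*i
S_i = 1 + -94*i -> [1, -93, -187, -281, -375]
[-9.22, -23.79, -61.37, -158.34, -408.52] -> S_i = -9.22*2.58^i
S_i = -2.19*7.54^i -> [-2.19, -16.51, -124.51, -938.77, -7078.31]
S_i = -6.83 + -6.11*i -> [-6.83, -12.94, -19.05, -25.16, -31.27]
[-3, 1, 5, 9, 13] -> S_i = -3 + 4*i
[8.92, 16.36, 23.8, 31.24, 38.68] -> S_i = 8.92 + 7.44*i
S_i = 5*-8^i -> [5, -40, 320, -2560, 20480]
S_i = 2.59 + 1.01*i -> [2.59, 3.6, 4.61, 5.62, 6.63]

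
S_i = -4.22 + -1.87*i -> [-4.22, -6.09, -7.96, -9.83, -11.7]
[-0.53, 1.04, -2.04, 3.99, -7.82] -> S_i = -0.53*(-1.96)^i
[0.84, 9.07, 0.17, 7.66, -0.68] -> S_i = Random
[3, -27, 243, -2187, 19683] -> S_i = 3*-9^i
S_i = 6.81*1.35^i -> [6.81, 9.19, 12.41, 16.76, 22.62]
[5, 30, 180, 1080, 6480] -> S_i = 5*6^i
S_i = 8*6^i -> [8, 48, 288, 1728, 10368]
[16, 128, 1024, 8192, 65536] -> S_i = 16*8^i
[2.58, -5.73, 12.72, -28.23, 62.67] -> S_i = 2.58*(-2.22)^i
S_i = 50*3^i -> [50, 150, 450, 1350, 4050]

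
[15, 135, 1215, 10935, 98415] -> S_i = 15*9^i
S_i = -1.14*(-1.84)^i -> [-1.14, 2.1, -3.86, 7.1, -13.07]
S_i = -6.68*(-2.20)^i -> [-6.68, 14.7, -32.33, 71.13, -156.48]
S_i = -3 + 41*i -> [-3, 38, 79, 120, 161]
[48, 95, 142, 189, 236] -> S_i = 48 + 47*i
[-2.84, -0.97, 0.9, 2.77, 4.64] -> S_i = -2.84 + 1.87*i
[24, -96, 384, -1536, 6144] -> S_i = 24*-4^i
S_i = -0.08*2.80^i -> [-0.08, -0.22, -0.63, -1.76, -4.92]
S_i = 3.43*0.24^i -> [3.43, 0.82, 0.2, 0.05, 0.01]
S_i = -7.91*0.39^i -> [-7.91, -3.08, -1.2, -0.47, -0.18]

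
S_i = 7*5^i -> [7, 35, 175, 875, 4375]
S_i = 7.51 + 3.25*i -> [7.51, 10.76, 14.01, 17.26, 20.51]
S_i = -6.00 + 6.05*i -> [-6.0, 0.05, 6.1, 12.15, 18.2]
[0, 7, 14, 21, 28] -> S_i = 0 + 7*i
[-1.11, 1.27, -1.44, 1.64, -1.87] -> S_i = -1.11*(-1.14)^i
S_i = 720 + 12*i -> [720, 732, 744, 756, 768]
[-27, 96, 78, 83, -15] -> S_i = Random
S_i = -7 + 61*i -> [-7, 54, 115, 176, 237]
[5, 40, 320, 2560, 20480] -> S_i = 5*8^i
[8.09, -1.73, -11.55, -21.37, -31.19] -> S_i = 8.09 + -9.82*i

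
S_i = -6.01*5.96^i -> [-6.01, -35.82, -213.48, -1272.37, -7583.32]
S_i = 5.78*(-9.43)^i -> [5.78, -54.51, 513.99, -4846.89, 45706.15]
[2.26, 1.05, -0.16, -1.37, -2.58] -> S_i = 2.26 + -1.21*i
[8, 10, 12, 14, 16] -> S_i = 8 + 2*i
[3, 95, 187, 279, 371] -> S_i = 3 + 92*i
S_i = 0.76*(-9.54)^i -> [0.76, -7.25, 69.17, -659.87, 6295.16]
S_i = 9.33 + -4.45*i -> [9.33, 4.88, 0.43, -4.02, -8.47]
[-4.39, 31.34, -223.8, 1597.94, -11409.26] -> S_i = -4.39*(-7.14)^i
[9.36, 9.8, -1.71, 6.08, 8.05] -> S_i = Random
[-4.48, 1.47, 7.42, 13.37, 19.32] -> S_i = -4.48 + 5.95*i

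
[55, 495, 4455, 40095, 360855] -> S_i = 55*9^i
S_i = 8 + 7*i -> [8, 15, 22, 29, 36]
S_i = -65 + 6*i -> [-65, -59, -53, -47, -41]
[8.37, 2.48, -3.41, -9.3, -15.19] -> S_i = 8.37 + -5.89*i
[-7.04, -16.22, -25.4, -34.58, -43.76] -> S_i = -7.04 + -9.18*i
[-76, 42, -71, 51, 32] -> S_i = Random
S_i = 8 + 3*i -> [8, 11, 14, 17, 20]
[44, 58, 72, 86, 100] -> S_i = 44 + 14*i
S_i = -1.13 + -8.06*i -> [-1.13, -9.19, -17.25, -25.31, -33.37]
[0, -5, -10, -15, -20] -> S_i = 0 + -5*i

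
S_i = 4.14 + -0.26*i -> [4.14, 3.88, 3.62, 3.36, 3.1]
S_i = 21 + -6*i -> [21, 15, 9, 3, -3]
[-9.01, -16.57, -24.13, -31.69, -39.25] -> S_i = -9.01 + -7.56*i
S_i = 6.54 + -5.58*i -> [6.54, 0.96, -4.62, -10.2, -15.78]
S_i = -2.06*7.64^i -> [-2.06, -15.74, -120.24, -918.64, -7018.44]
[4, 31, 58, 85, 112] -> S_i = 4 + 27*i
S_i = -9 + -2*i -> [-9, -11, -13, -15, -17]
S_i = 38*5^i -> [38, 190, 950, 4750, 23750]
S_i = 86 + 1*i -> [86, 87, 88, 89, 90]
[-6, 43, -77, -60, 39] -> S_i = Random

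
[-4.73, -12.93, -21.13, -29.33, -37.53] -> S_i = -4.73 + -8.20*i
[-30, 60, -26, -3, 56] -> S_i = Random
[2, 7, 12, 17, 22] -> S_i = 2 + 5*i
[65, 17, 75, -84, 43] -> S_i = Random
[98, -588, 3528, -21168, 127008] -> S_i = 98*-6^i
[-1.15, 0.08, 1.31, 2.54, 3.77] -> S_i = -1.15 + 1.23*i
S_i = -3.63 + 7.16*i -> [-3.63, 3.53, 10.69, 17.85, 25.01]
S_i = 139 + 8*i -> [139, 147, 155, 163, 171]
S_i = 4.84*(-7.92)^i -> [4.84, -38.33, 303.6, -2404.48, 19043.47]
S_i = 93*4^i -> [93, 372, 1488, 5952, 23808]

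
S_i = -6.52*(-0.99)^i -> [-6.52, 6.45, -6.39, 6.33, -6.26]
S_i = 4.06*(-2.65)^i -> [4.06, -10.76, 28.51, -75.56, 200.22]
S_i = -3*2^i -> [-3, -6, -12, -24, -48]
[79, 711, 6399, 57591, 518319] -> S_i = 79*9^i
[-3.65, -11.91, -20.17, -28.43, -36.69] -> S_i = -3.65 + -8.26*i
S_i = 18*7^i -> [18, 126, 882, 6174, 43218]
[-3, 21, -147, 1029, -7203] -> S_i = -3*-7^i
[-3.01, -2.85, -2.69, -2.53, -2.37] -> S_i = -3.01 + 0.16*i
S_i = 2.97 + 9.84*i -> [2.97, 12.81, 22.65, 32.49, 42.33]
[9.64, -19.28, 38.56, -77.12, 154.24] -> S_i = 9.64*(-2.00)^i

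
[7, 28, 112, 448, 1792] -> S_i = 7*4^i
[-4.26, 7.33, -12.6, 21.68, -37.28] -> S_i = -4.26*(-1.72)^i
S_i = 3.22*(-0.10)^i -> [3.22, -0.32, 0.03, -0.0, 0.0]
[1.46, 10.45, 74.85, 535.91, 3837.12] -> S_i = 1.46*7.16^i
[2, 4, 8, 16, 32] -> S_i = 2*2^i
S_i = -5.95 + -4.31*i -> [-5.95, -10.26, -14.57, -18.88, -23.19]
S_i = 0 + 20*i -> [0, 20, 40, 60, 80]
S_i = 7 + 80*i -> [7, 87, 167, 247, 327]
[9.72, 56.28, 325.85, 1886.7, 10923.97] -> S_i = 9.72*5.79^i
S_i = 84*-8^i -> [84, -672, 5376, -43008, 344064]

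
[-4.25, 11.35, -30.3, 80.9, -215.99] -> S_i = -4.25*(-2.67)^i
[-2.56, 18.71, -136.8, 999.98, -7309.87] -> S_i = -2.56*(-7.31)^i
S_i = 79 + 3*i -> [79, 82, 85, 88, 91]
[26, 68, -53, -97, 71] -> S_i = Random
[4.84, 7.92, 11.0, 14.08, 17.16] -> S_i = 4.84 + 3.08*i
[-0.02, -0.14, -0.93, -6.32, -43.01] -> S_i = -0.02*6.81^i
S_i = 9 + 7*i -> [9, 16, 23, 30, 37]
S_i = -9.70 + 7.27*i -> [-9.7, -2.43, 4.84, 12.11, 19.38]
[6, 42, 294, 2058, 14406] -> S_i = 6*7^i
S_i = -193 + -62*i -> [-193, -255, -317, -379, -441]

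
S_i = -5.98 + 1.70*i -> [-5.98, -4.28, -2.58, -0.88, 0.82]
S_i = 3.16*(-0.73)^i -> [3.16, -2.31, 1.68, -1.23, 0.9]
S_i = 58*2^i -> [58, 116, 232, 464, 928]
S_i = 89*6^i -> [89, 534, 3204, 19224, 115344]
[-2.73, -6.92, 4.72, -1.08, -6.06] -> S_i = Random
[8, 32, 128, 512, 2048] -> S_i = 8*4^i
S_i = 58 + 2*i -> [58, 60, 62, 64, 66]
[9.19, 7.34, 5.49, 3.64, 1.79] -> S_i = 9.19 + -1.85*i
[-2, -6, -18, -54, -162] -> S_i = -2*3^i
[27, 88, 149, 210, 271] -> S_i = 27 + 61*i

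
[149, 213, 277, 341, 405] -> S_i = 149 + 64*i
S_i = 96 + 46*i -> [96, 142, 188, 234, 280]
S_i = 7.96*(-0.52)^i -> [7.96, -4.14, 2.15, -1.12, 0.58]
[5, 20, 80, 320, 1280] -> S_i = 5*4^i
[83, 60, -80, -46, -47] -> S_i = Random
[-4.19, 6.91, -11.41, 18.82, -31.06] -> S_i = -4.19*(-1.65)^i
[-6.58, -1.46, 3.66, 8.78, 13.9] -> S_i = -6.58 + 5.12*i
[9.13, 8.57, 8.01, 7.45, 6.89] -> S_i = 9.13 + -0.56*i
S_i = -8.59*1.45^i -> [-8.59, -12.46, -18.06, -26.19, -37.97]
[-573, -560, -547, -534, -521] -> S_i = -573 + 13*i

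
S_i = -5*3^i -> [-5, -15, -45, -135, -405]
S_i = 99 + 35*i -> [99, 134, 169, 204, 239]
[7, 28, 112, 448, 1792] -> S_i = 7*4^i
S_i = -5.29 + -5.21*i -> [-5.29, -10.5, -15.71, -20.92, -26.13]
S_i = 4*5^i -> [4, 20, 100, 500, 2500]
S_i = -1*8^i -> [-1, -8, -64, -512, -4096]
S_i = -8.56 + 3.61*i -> [-8.56, -4.95, -1.34, 2.27, 5.88]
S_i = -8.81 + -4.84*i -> [-8.81, -13.65, -18.49, -23.33, -28.17]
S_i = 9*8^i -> [9, 72, 576, 4608, 36864]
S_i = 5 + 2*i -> [5, 7, 9, 11, 13]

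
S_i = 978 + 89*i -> [978, 1067, 1156, 1245, 1334]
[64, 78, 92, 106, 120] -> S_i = 64 + 14*i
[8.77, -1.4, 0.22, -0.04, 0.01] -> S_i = 8.77*(-0.16)^i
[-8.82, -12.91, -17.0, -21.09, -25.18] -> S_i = -8.82 + -4.09*i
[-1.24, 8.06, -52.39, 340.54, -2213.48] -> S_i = -1.24*(-6.50)^i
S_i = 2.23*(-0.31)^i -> [2.23, -0.69, 0.21, -0.07, 0.02]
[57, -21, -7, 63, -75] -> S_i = Random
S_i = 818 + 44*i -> [818, 862, 906, 950, 994]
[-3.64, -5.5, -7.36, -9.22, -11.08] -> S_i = -3.64 + -1.86*i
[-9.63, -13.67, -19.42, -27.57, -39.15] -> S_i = -9.63*1.42^i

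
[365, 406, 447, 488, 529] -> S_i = 365 + 41*i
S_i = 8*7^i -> [8, 56, 392, 2744, 19208]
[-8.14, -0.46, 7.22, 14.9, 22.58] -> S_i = -8.14 + 7.68*i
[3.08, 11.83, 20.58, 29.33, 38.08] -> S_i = 3.08 + 8.75*i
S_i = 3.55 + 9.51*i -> [3.55, 13.06, 22.57, 32.08, 41.59]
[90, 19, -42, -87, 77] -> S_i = Random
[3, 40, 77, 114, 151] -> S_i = 3 + 37*i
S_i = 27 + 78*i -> [27, 105, 183, 261, 339]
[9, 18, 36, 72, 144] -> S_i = 9*2^i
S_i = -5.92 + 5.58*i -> [-5.92, -0.34, 5.24, 10.82, 16.4]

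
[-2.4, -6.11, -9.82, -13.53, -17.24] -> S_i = -2.40 + -3.71*i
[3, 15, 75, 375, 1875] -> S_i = 3*5^i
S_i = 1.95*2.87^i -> [1.95, 5.6, 16.06, 46.1, 132.3]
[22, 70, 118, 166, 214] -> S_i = 22 + 48*i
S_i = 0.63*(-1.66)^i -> [0.63, -1.05, 1.74, -2.88, 4.78]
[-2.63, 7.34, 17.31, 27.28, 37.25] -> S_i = -2.63 + 9.97*i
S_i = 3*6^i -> [3, 18, 108, 648, 3888]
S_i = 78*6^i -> [78, 468, 2808, 16848, 101088]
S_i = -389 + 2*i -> [-389, -387, -385, -383, -381]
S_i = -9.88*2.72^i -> [-9.88, -26.87, -73.1, -198.82, -540.79]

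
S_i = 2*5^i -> [2, 10, 50, 250, 1250]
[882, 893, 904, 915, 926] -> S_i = 882 + 11*i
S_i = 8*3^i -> [8, 24, 72, 216, 648]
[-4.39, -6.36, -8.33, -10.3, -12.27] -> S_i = -4.39 + -1.97*i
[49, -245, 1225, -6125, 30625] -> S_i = 49*-5^i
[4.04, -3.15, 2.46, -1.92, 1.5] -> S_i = 4.04*(-0.78)^i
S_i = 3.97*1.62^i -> [3.97, 6.43, 10.42, 16.88, 27.34]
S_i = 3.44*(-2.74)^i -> [3.44, -9.43, 25.83, -70.76, 193.89]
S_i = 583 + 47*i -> [583, 630, 677, 724, 771]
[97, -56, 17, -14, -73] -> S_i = Random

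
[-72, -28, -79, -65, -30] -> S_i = Random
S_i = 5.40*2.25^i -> [5.4, 12.15, 27.34, 61.51, 138.4]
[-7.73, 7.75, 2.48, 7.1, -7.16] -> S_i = Random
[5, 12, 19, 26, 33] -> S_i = 5 + 7*i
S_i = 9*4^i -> [9, 36, 144, 576, 2304]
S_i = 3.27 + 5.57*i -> [3.27, 8.84, 14.41, 19.98, 25.55]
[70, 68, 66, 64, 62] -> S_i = 70 + -2*i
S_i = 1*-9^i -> [1, -9, 81, -729, 6561]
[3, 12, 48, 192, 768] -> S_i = 3*4^i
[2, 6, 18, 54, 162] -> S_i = 2*3^i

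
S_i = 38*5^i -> [38, 190, 950, 4750, 23750]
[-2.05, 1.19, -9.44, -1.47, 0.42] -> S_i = Random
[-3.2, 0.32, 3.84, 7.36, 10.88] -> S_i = -3.20 + 3.52*i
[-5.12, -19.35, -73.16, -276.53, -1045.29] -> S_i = -5.12*3.78^i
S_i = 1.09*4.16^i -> [1.09, 4.53, 18.86, 78.47, 326.44]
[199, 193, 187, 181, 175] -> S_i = 199 + -6*i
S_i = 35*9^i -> [35, 315, 2835, 25515, 229635]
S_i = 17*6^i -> [17, 102, 612, 3672, 22032]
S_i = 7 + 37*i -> [7, 44, 81, 118, 155]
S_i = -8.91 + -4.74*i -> [-8.91, -13.65, -18.39, -23.13, -27.87]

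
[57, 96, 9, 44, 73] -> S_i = Random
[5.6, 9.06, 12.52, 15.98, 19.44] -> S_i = 5.60 + 3.46*i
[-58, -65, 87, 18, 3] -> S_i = Random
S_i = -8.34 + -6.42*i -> [-8.34, -14.76, -21.18, -27.6, -34.02]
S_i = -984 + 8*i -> [-984, -976, -968, -960, -952]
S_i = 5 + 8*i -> [5, 13, 21, 29, 37]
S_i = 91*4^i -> [91, 364, 1456, 5824, 23296]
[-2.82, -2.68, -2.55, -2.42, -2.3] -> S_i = -2.82*0.95^i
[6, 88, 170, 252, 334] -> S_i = 6 + 82*i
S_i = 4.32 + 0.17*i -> [4.32, 4.49, 4.66, 4.83, 5.0]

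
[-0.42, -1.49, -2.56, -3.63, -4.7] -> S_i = -0.42 + -1.07*i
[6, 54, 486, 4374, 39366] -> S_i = 6*9^i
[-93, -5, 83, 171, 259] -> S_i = -93 + 88*i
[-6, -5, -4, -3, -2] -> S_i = -6 + 1*i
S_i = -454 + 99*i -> [-454, -355, -256, -157, -58]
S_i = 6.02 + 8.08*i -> [6.02, 14.1, 22.18, 30.26, 38.34]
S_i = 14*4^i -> [14, 56, 224, 896, 3584]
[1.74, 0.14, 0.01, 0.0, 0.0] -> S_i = 1.74*0.08^i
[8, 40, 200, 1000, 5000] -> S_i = 8*5^i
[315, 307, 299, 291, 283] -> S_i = 315 + -8*i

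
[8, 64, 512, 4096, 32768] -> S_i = 8*8^i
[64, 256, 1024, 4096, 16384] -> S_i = 64*4^i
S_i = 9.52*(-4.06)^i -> [9.52, -38.65, 156.92, -637.11, 2586.67]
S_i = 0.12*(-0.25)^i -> [0.12, -0.03, 0.01, -0.0, 0.0]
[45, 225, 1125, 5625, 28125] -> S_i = 45*5^i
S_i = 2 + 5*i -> [2, 7, 12, 17, 22]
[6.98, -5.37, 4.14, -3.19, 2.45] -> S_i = 6.98*(-0.77)^i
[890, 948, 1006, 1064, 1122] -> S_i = 890 + 58*i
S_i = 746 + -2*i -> [746, 744, 742, 740, 738]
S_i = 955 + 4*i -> [955, 959, 963, 967, 971]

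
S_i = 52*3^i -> [52, 156, 468, 1404, 4212]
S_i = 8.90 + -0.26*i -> [8.9, 8.64, 8.38, 8.12, 7.86]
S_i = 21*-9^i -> [21, -189, 1701, -15309, 137781]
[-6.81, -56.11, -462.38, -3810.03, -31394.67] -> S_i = -6.81*8.24^i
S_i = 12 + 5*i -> [12, 17, 22, 27, 32]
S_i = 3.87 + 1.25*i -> [3.87, 5.12, 6.37, 7.62, 8.87]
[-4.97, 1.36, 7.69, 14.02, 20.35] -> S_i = -4.97 + 6.33*i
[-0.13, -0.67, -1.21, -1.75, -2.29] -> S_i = -0.13 + -0.54*i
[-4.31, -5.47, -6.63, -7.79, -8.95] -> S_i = -4.31 + -1.16*i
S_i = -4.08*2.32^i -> [-4.08, -9.47, -21.96, -50.95, -118.2]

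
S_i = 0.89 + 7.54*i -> [0.89, 8.43, 15.97, 23.51, 31.05]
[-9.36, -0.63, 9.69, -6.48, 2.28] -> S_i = Random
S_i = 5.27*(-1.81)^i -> [5.27, -9.54, 17.27, -31.25, 56.56]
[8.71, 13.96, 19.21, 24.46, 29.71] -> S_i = 8.71 + 5.25*i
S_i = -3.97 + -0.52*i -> [-3.97, -4.49, -5.01, -5.53, -6.05]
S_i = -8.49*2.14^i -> [-8.49, -18.17, -38.88, -83.2, -178.06]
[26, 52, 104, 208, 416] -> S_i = 26*2^i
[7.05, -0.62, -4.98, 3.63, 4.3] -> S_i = Random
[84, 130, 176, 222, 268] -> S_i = 84 + 46*i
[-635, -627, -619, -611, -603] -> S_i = -635 + 8*i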